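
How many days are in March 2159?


31 days

Month: March (month 3)
March has 31 days


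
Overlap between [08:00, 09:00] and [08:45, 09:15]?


15 minutes

Meeting A: 480-540 (in minutes from midnight)
Meeting B: 525-555
Overlap start = max(480, 525) = 525
Overlap end = min(540, 555) = 540
Overlap = max(0, 540 - 525) = 15 min


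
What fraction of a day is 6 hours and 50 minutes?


0.2847 (28.47%)

Total minutes: 6×60 + 50 = 410
Day = 24×60 = 1440 minutes
Fraction = 410/1440 ≈ 0.2847
As a percentage: 410/1440 × 100 ≈ 28.47%


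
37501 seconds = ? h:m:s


10h 25m 1s

Hours: 37501 ÷ 3600 = 10 remainder 1501
Minutes: 1501 ÷ 60 = 25 remainder 1
Seconds: 1


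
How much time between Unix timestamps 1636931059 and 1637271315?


340256 seconds (94.5 hours / 3.94 days)

Difference = 1637271315 - 1636931059 = 340256 seconds
In hours: 340256 / 3600 ≈ 94.5
In days: 340256 / 86400 ≈ 3.94


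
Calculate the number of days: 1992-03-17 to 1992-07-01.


106 days

From March 17, 1992 to July 1, 1992
Rest of March 1992: 31 - 17 = 14
Full months: April 30, May 31, June 30
Days into July 1992: 1
Total = 14 + 30 + 31 + 30 + 1 = 106 days


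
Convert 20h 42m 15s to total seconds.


74535 seconds

Hours: 20 × 3600 = 72000
Minutes: 42 × 60 = 2520
Seconds: 15
Total = 72000 + 2520 + 15 = 74535


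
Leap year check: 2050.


No

Rules: divisible by 4 AND (not by 100 OR by 400)
2050 ÷ 4 = 512 remainder 2 → not divisible by 4
Not divisible by 4 → not a leap year


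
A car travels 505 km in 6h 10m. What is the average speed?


Distance: 505 km
Time: 6h 10m = 370 min = 370/60 = 37/6 hours
Speed = 505 ÷ (37/6) = 505 × 6 / 37 = 3030/37 ≈ 81.9 km/h

81.9 km/h


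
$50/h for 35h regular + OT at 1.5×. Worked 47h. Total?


Regular: 35h × $50 = $1750.00
Overtime: 47 - 35 = 12h
OT pay: 12h × $50 × 1.5 = $900.00
Total = $1750.00 + $900.00 = $2650.00

$2650.00


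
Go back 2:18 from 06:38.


04:20

Start: 398 minutes from midnight
Subtract: 138 minutes
Remaining: 398 - 138 = 260
Hours: 4, Minutes: 20


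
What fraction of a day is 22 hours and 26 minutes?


0.9347 (93.47%)

Total minutes: 22×60 + 26 = 1346
Day = 24×60 = 1440 minutes
Fraction = 1346/1440 ≈ 0.9347
As a percentage: 1346/1440 × 100 ≈ 93.47%


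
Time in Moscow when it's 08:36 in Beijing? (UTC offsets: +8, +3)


Time difference = UTC+3 - UTC+8 = -5 hours
New hour = (8 -5) mod 24
= 3 mod 24 = 3
Minutes unchanged → 03:36

03:36


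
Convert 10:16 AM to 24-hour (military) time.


Input: 10:16 AM
AM hour stays: 10

10:16


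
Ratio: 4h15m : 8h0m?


17:32 (0.53)

Duration 1: 255 minutes
Duration 2: 480 minutes
Ratio = 255:480
GCD = 15
Simplified = 17:32
As a decimal: 17/32 ≈ 0.53


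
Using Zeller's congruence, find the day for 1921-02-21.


Monday

Zeller's congruence:
q=21, m=14, k=20, j=19
h = (21 + ⌊13×15/5⌋ + 20 + ⌊20/4⌋ + ⌊19/4⌋ - 2×19) mod 7
= (21 + 39 + 20 + 5 + 4 - 38) mod 7
= 51 mod 7 = 2
h=2 → Monday


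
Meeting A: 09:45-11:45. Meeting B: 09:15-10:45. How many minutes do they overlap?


Meeting A: 585-705 (in minutes from midnight)
Meeting B: 555-645
Overlap start = max(585, 555) = 585
Overlap end = min(705, 645) = 645
Overlap = max(0, 645 - 585) = 60 min

60 minutes


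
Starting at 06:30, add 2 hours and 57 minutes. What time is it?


Start: 390 minutes from midnight
Add: 177 minutes
Total: 567 minutes
Hours: 567 ÷ 60 = 9 remainder 27

09:27


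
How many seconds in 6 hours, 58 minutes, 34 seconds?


Hours: 6 × 3600 = 21600
Minutes: 58 × 60 = 3480
Seconds: 34
Total = 21600 + 3480 + 34 = 25114

25114 seconds


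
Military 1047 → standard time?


Hour: 10
10 < 12 → AM

10:47 AM


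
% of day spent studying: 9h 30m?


39.6%

Time: 570 minutes
Day: 1440 minutes
Percentage = (570/1440) × 100 ≈ 39.6%


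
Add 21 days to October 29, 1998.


Start: October 29, 1998
Add 21 days
October 29 → November 1: 31 - 29 + 1 = 3 days (21 - 3 = 18 left)
November 1 + 18 = November 19, 1998

November 19, 1998


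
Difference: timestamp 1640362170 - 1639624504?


Difference = 1640362170 - 1639624504 = 737666 seconds
In hours: 737666 / 3600 ≈ 204.9
In days: 737666 / 86400 ≈ 8.54

737666 seconds (204.9 hours / 8.54 days)


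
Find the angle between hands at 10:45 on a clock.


Hour hand = 10×30 + 45×0.5 = 322.5°
Minute hand = 45×6 = 270°
Difference = |322.5 - 270| = 52.5°

52.5°


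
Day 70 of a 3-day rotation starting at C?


Shift C

Shifts: A, B, C
Start: C (index 2)
Day 70: (2 + 70 - 1) mod 3
= 71 mod 3
= 2
Index 2 → shift C


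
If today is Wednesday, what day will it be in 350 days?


Start: Wednesday (index 2)
(2 + 350) mod 7
= 352 mod 7
= 2
Index 2 → Wednesday

Wednesday


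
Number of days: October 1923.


31 days

Month: October (month 10)
October has 31 days


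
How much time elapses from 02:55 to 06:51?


End time in minutes: 6×60 + 51 = 411
Start time in minutes: 2×60 + 55 = 175
Difference = 411 - 175 = 236 minutes
= 3 hours 56 minutes

3h 56m


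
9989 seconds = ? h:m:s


Hours: 9989 ÷ 3600 = 2 remainder 2789
Minutes: 2789 ÷ 60 = 46 remainder 29
Seconds: 29

2h 46m 29s


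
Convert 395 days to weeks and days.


Weeks: 395 ÷ 7 = 56 remainder 3

56 weeks 3 days


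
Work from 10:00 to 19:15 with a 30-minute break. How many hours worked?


8h 45m (525 minutes)

Total time = (19×60+15) - (10×60+0)
= 1155 - 600 = 555 min
Minus break: 555 - 30 = 525 min
= 8h 45m


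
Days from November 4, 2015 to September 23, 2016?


From November 4, 2015 to September 23, 2016
Rest of November 2015: 30 - 4 = 26
Full months: December 31, January 31, February 2016 29, March 31, April 30, May 31, June 30, July 31, August 31
Days into September 2016: 23
Total = 26 + 31 + 31 + 29 + 31 + 30 + 31 + 30 + 31 + 31 + 23 = 324 days

324 days


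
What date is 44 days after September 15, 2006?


October 29, 2006

Start: September 15, 2006
Add 44 days
September 15 → October 1: 30 - 15 + 1 = 16 days (44 - 16 = 28 left)
October 1 + 28 = October 29, 2006


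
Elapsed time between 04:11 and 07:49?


End time in minutes: 7×60 + 49 = 469
Start time in minutes: 4×60 + 11 = 251
Difference = 469 - 251 = 218 minutes
= 3 hours 38 minutes

3h 38m


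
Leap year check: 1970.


Rules: divisible by 4 AND (not by 100 OR by 400)
1970 ÷ 4 = 492 remainder 2 → not divisible by 4
Not divisible by 4 → not a leap year

No


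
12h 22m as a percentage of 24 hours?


0.5153 (51.53%)

Total minutes: 12×60 + 22 = 742
Day = 24×60 = 1440 minutes
Fraction = 742/1440 ≈ 0.5153
As a percentage: 742/1440 × 100 ≈ 51.53%


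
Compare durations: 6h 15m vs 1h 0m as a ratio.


25:4 (6.25)

Duration 1: 375 minutes
Duration 2: 60 minutes
Ratio = 375:60
GCD = 15
Simplified = 25:4
As a decimal: 25/4 = 6.25


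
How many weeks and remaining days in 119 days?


17 weeks 0 days

Weeks: 119 ÷ 7 = 17 remainder 0


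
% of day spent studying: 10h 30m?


43.8%

Time: 630 minutes
Day: 1440 minutes
Percentage = (630/1440) × 100 ≈ 43.8%


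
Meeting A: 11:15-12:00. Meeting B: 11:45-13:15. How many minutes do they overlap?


Meeting A: 675-720 (in minutes from midnight)
Meeting B: 705-795
Overlap start = max(675, 705) = 705
Overlap end = min(720, 795) = 720
Overlap = max(0, 720 - 705) = 15 min

15 minutes


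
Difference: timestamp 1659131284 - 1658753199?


Difference = 1659131284 - 1658753199 = 378085 seconds
In hours: 378085 / 3600 ≈ 105.0
In days: 378085 / 86400 ≈ 4.38

378085 seconds (105.0 hours / 4.38 days)


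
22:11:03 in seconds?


Hours: 22 × 3600 = 79200
Minutes: 11 × 60 = 660
Seconds: 3
Total = 79200 + 660 + 3 = 79863

79863 seconds


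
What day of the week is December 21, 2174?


Zeller's congruence:
q=21, m=12, k=74, j=21
h = (21 + ⌊13×13/5⌋ + 74 + ⌊74/4⌋ + ⌊21/4⌋ - 2×21) mod 7
= (21 + 33 + 74 + 18 + 5 - 42) mod 7
= 109 mod 7 = 4
h=4 → Wednesday

Wednesday


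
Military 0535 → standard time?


Hour: 5
5 < 12 → AM

5:35 AM


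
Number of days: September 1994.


30 days

Month: September (month 9)
September has 30 days


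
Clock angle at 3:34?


97.0°

Hour hand = 3×30 + 34×0.5 = 107.0°
Minute hand = 34×6 = 204°
Difference = |107.0 - 204| = 97.0°


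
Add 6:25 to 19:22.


01:47 (next day)

Start: 1162 minutes from midnight
Add: 385 minutes
Total: 1547 minutes
Hours: 1547 ÷ 60 = 25 remainder 47
25 ≥ 24 → 25 - 24 = 1 (next day)


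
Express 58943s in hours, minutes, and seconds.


16h 22m 23s

Hours: 58943 ÷ 3600 = 16 remainder 1343
Minutes: 1343 ÷ 60 = 22 remainder 23
Seconds: 23


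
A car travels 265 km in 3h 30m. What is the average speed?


Distance: 265 km
Time: 3h 30m = 210 min = 210/60 = 7/2 hours
Speed = 265 ÷ (7/2) = 265 × 2 / 7 = 530/7 ≈ 75.7 km/h

75.7 km/h


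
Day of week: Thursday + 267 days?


Start: Thursday (index 3)
(3 + 267) mod 7
= 270 mod 7
= 4
Index 4 → Friday

Friday


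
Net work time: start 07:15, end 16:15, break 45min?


8h 15m (495 minutes)

Total time = (16×60+15) - (7×60+15)
= 975 - 435 = 540 min
Minus break: 540 - 45 = 495 min
= 8h 15m


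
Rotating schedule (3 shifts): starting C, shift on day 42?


Shifts: A, B, C
Start: C (index 2)
Day 42: (2 + 42 - 1) mod 3
= 43 mod 3
= 1
Index 1 → shift B

Shift B


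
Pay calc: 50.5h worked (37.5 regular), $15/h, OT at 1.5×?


Regular: 37.5h × $15 = $562.50
Overtime: 50.5 - 37.5 = 13.0h
OT pay: 13.0h × $15 × 1.5 = $292.50
Total = $562.50 + $292.50 = $855.00

$855.00


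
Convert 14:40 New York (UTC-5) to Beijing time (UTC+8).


03:40 (next day)

Time difference = UTC+8 - UTC-5 = +13 hours
New hour = (14 + 13) mod 24
= 27 mod 24 = 3
Minutes unchanged → 03:40; 27 ≥ 24 → next day


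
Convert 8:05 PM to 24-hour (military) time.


20:05

Input: 8:05 PM
PM: 8 + 12 = 20


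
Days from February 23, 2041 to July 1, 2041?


From February 23, 2041 to July 1, 2041
Rest of February 2041: 28 - 23 = 5
Full months: March 31, April 30, May 31, June 30
Days into July 2041: 1
Total = 5 + 31 + 30 + 31 + 30 + 1 = 128 days

128 days


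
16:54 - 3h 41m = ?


Start: 1014 minutes from midnight
Subtract: 221 minutes
Remaining: 1014 - 221 = 793
Hours: 13, Minutes: 13

13:13


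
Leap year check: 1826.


No

Rules: divisible by 4 AND (not by 100 OR by 400)
1826 ÷ 4 = 456 remainder 2 → not divisible by 4
Not divisible by 4 → not a leap year


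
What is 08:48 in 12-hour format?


Hour: 8
8 < 12 → AM

8:48 AM


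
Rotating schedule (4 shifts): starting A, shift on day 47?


Shift C

Shifts: A, B, C, D
Start: A (index 0)
Day 47: (0 + 47 - 1) mod 4
= 46 mod 4
= 2
Index 2 → shift C


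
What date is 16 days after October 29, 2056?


Start: October 29, 2056
Add 16 days
October 29 → November 1: 31 - 29 + 1 = 3 days (16 - 3 = 13 left)
November 1 + 13 = November 14, 2056

November 14, 2056


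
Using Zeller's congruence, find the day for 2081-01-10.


Zeller's congruence:
q=10, m=13, k=80, j=20
h = (10 + ⌊13×14/5⌋ + 80 + ⌊80/4⌋ + ⌊20/4⌋ - 2×20) mod 7
= (10 + 36 + 80 + 20 + 5 - 40) mod 7
= 111 mod 7 = 6
h=6 → Friday

Friday


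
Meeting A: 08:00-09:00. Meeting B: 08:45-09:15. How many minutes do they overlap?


Meeting A: 480-540 (in minutes from midnight)
Meeting B: 525-555
Overlap start = max(480, 525) = 525
Overlap end = min(540, 555) = 540
Overlap = max(0, 540 - 525) = 15 min

15 minutes


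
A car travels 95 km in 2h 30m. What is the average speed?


38.0 km/h

Distance: 95 km
Time: 2h 30m = 150 min = 150/60 = 5/2 hours
Speed = 95 ÷ (5/2) = 95 × 2 / 5 = 190/5 = 38.0 km/h


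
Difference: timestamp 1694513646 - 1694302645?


211001 seconds (58.6 hours / 2.44 days)

Difference = 1694513646 - 1694302645 = 211001 seconds
In hours: 211001 / 3600 ≈ 58.6
In days: 211001 / 86400 ≈ 2.44


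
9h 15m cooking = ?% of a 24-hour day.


38.5%

Time: 555 minutes
Day: 1440 minutes
Percentage = (555/1440) × 100 ≈ 38.5%


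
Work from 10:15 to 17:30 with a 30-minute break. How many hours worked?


6h 45m (405 minutes)

Total time = (17×60+30) - (10×60+15)
= 1050 - 615 = 435 min
Minus break: 435 - 30 = 405 min
= 6h 45m


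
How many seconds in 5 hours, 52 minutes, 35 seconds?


21155 seconds

Hours: 5 × 3600 = 18000
Minutes: 52 × 60 = 3120
Seconds: 35
Total = 18000 + 3120 + 35 = 21155


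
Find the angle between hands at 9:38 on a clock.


Hour hand = 9×30 + 38×0.5 = 289.0°
Minute hand = 38×6 = 228°
Difference = |289.0 - 228| = 61.0°

61.0°


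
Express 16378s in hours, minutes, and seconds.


Hours: 16378 ÷ 3600 = 4 remainder 1978
Minutes: 1978 ÷ 60 = 32 remainder 58
Seconds: 58

4h 32m 58s


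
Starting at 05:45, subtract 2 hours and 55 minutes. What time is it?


02:50

Start: 345 minutes from midnight
Subtract: 175 minutes
Remaining: 345 - 175 = 170
Hours: 2, Minutes: 50


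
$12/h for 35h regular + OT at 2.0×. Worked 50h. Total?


Regular: 35h × $12 = $420.00
Overtime: 50 - 35 = 15h
OT pay: 15h × $12 × 2.0 = $360.00
Total = $420.00 + $360.00 = $780.00

$780.00


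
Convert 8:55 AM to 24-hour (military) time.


Input: 8:55 AM
AM hour stays: 8

08:55


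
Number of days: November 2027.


30 days

Month: November (month 11)
November has 30 days


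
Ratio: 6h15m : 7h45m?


Duration 1: 375 minutes
Duration 2: 465 minutes
Ratio = 375:465
GCD = 15
Simplified = 25:31
As a decimal: 25/31 ≈ 0.81

25:31 (0.81)


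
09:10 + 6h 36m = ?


15:46

Start: 550 minutes from midnight
Add: 396 minutes
Total: 946 minutes
Hours: 946 ÷ 60 = 15 remainder 46


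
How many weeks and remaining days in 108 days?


Weeks: 108 ÷ 7 = 15 remainder 3

15 weeks 3 days


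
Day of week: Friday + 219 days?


Start: Friday (index 4)
(4 + 219) mod 7
= 223 mod 7
= 6
Index 6 → Sunday

Sunday


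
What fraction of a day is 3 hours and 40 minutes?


0.1528 (15.28%)

Total minutes: 3×60 + 40 = 220
Day = 24×60 = 1440 minutes
Fraction = 220/1440 ≈ 0.1528
As a percentage: 220/1440 × 100 ≈ 15.28%


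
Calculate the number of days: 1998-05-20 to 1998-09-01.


From May 20, 1998 to September 1, 1998
Rest of May 1998: 31 - 20 = 11
Full months: June 30, July 31, August 31
Days into September 1998: 1
Total = 11 + 30 + 31 + 31 + 1 = 104 days

104 days


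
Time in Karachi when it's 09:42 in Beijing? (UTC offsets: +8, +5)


06:42

Time difference = UTC+5 - UTC+8 = -3 hours
New hour = (9 -3) mod 24
= 6 mod 24 = 6
Minutes unchanged → 06:42


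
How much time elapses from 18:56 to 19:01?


0h 5m

End time in minutes: 19×60 + 1 = 1141
Start time in minutes: 18×60 + 56 = 1136
Difference = 1141 - 1136 = 5 minutes
= 0 hours 5 minutes


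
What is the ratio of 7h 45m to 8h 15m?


31:33 (0.94)

Duration 1: 465 minutes
Duration 2: 495 minutes
Ratio = 465:495
GCD = 15
Simplified = 31:33
As a decimal: 31/33 ≈ 0.94


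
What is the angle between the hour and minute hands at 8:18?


Hour hand = 8×30 + 18×0.5 = 249.0°
Minute hand = 18×6 = 108°
Difference = |249.0 - 108| = 141.0°

141.0°


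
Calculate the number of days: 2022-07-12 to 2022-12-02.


143 days

From July 12, 2022 to December 2, 2022
Rest of July 2022: 31 - 12 = 19
Full months: August 31, September 30, October 31, November 30
Days into December 2022: 2
Total = 19 + 31 + 30 + 31 + 30 + 2 = 143 days


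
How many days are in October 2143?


31 days

Month: October (month 10)
October has 31 days


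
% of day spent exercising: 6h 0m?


Time: 360 minutes
Day: 1440 minutes
Percentage = (360/1440) × 100 = 25.0%

25.0%


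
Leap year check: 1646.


Rules: divisible by 4 AND (not by 100 OR by 400)
1646 ÷ 4 = 411 remainder 2 → not divisible by 4
Not divisible by 4 → not a leap year

No


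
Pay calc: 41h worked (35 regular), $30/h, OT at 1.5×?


$1320.00

Regular: 35h × $30 = $1050.00
Overtime: 41 - 35 = 6h
OT pay: 6h × $30 × 1.5 = $270.00
Total = $1050.00 + $270.00 = $1320.00


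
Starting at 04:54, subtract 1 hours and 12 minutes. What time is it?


Start: 294 minutes from midnight
Subtract: 72 minutes
Remaining: 294 - 72 = 222
Hours: 3, Minutes: 42

03:42


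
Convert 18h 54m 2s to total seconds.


68042 seconds

Hours: 18 × 3600 = 64800
Minutes: 54 × 60 = 3240
Seconds: 2
Total = 64800 + 3240 + 2 = 68042


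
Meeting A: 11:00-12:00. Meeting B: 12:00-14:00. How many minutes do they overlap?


Meeting A: 660-720 (in minutes from midnight)
Meeting B: 720-840
Overlap start = max(660, 720) = 720
Overlap end = min(720, 840) = 720
Overlap = max(0, 720 - 720) = 0 min

0 minutes


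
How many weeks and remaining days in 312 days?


44 weeks 4 days

Weeks: 312 ÷ 7 = 44 remainder 4


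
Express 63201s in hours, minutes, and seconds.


Hours: 63201 ÷ 3600 = 17 remainder 2001
Minutes: 2001 ÷ 60 = 33 remainder 21
Seconds: 21

17h 33m 21s


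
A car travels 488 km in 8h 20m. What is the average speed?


58.6 km/h

Distance: 488 km
Time: 8h 20m = 500 min = 500/60 = 25/3 hours
Speed = 488 ÷ (25/3) = 488 × 3 / 25 = 1464/25 ≈ 58.6 km/h


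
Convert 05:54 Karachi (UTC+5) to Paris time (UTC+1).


01:54

Time difference = UTC+1 - UTC+5 = -4 hours
New hour = (5 -4) mod 24
= 1 mod 24 = 1
Minutes unchanged → 01:54


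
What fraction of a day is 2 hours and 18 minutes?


0.0958 (9.58%)

Total minutes: 2×60 + 18 = 138
Day = 24×60 = 1440 minutes
Fraction = 138/1440 ≈ 0.0958
As a percentage: 138/1440 × 100 ≈ 9.58%


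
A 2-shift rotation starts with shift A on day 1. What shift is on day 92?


Shifts: A, B
Start: A (index 0)
Day 92: (0 + 92 - 1) mod 2
= 91 mod 2
= 1
Index 1 → shift B

Shift B


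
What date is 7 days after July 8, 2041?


Start: July 8, 2041
Add 7 days
July 8 + 7 = July 15, 2041

July 15, 2041


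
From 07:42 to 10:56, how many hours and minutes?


End time in minutes: 10×60 + 56 = 656
Start time in minutes: 7×60 + 42 = 462
Difference = 656 - 462 = 194 minutes
= 3 hours 14 minutes

3h 14m


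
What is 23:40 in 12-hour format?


11:40 PM

Hour: 23
23 - 12 = 11 → PM


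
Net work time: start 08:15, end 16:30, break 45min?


Total time = (16×60+30) - (8×60+15)
= 990 - 495 = 495 min
Minus break: 495 - 45 = 450 min
= 7h 30m

7h 30m (450 minutes)


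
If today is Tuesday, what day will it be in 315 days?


Start: Tuesday (index 1)
(1 + 315) mod 7
= 316 mod 7
= 1
Index 1 → Tuesday

Tuesday


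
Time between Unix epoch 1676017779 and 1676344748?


Difference = 1676344748 - 1676017779 = 326969 seconds
In hours: 326969 / 3600 ≈ 90.8
In days: 326969 / 86400 ≈ 3.78

326969 seconds (90.8 hours / 3.78 days)


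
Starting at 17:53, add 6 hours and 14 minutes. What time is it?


Start: 1073 minutes from midnight
Add: 374 minutes
Total: 1447 minutes
Hours: 1447 ÷ 60 = 24 remainder 7
24 ≥ 24 → 24 - 24 = 0 (next day)

00:07 (next day)


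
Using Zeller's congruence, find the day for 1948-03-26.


Friday

Zeller's congruence:
q=26, m=3, k=48, j=19
h = (26 + ⌊13×4/5⌋ + 48 + ⌊48/4⌋ + ⌊19/4⌋ - 2×19) mod 7
= (26 + 10 + 48 + 12 + 4 - 38) mod 7
= 62 mod 7 = 6
h=6 → Friday


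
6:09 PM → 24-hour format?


18:09

Input: 6:09 PM
PM: 6 + 12 = 18


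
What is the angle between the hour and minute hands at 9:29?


110.5°

Hour hand = 9×30 + 29×0.5 = 284.5°
Minute hand = 29×6 = 174°
Difference = |284.5 - 174| = 110.5°


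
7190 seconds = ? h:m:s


Hours: 7190 ÷ 3600 = 1 remainder 3590
Minutes: 3590 ÷ 60 = 59 remainder 50
Seconds: 50

1h 59m 50s


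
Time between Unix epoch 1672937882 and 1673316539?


378657 seconds (105.2 hours / 4.38 days)

Difference = 1673316539 - 1672937882 = 378657 seconds
In hours: 378657 / 3600 ≈ 105.2
In days: 378657 / 86400 ≈ 4.38


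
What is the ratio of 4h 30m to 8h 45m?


Duration 1: 270 minutes
Duration 2: 525 minutes
Ratio = 270:525
GCD = 15
Simplified = 18:35
As a decimal: 18/35 ≈ 0.51

18:35 (0.51)


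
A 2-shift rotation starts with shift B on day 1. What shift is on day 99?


Shifts: A, B
Start: B (index 1)
Day 99: (1 + 99 - 1) mod 2
= 99 mod 2
= 1
Index 1 → shift B

Shift B


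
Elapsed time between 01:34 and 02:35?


End time in minutes: 2×60 + 35 = 155
Start time in minutes: 1×60 + 34 = 94
Difference = 155 - 94 = 61 minutes
= 1 hours 1 minutes

1h 1m


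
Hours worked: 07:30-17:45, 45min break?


Total time = (17×60+45) - (7×60+30)
= 1065 - 450 = 615 min
Minus break: 615 - 45 = 570 min
= 9h 30m

9h 30m (570 minutes)


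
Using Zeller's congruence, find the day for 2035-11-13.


Zeller's congruence:
q=13, m=11, k=35, j=20
h = (13 + ⌊13×12/5⌋ + 35 + ⌊35/4⌋ + ⌊20/4⌋ - 2×20) mod 7
= (13 + 31 + 35 + 8 + 5 - 40) mod 7
= 52 mod 7 = 3
h=3 → Tuesday

Tuesday


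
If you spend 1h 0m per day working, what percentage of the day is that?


Time: 60 minutes
Day: 1440 minutes
Percentage = (60/1440) × 100 ≈ 4.2%

4.2%


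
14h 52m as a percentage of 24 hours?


Total minutes: 14×60 + 52 = 892
Day = 24×60 = 1440 minutes
Fraction = 892/1440 ≈ 0.6194
As a percentage: 892/1440 × 100 ≈ 61.94%

0.6194 (61.94%)


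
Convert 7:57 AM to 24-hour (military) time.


Input: 7:57 AM
AM hour stays: 7

07:57


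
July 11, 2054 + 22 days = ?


August 2, 2054

Start: July 11, 2054
Add 22 days
July 11 → August 1: 31 - 11 + 1 = 21 days (22 - 21 = 1 left)
August 1 + 1 = August 2, 2054


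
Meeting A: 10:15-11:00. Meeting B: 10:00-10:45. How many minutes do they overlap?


30 minutes

Meeting A: 615-660 (in minutes from midnight)
Meeting B: 600-645
Overlap start = max(615, 600) = 615
Overlap end = min(660, 645) = 645
Overlap = max(0, 645 - 615) = 30 min


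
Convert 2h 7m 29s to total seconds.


Hours: 2 × 3600 = 7200
Minutes: 7 × 60 = 420
Seconds: 29
Total = 7200 + 420 + 29 = 7649

7649 seconds


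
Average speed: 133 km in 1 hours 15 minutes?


Distance: 133 km
Time: 1h 15m = 75 min = 75/60 = 5/4 hours
Speed = 133 ÷ (5/4) = 133 × 4 / 5 = 532/5 = 106.4 km/h

106.4 km/h


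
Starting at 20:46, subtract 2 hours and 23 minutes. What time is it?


Start: 1246 minutes from midnight
Subtract: 143 minutes
Remaining: 1246 - 143 = 1103
Hours: 18, Minutes: 23

18:23


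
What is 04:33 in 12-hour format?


4:33 AM

Hour: 4
4 < 12 → AM


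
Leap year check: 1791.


No

Rules: divisible by 4 AND (not by 100 OR by 400)
1791 ÷ 4 = 447 remainder 3 → not divisible by 4
Not divisible by 4 → not a leap year


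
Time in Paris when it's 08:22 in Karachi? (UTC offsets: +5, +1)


Time difference = UTC+1 - UTC+5 = -4 hours
New hour = (8 -4) mod 24
= 4 mod 24 = 4
Minutes unchanged → 04:22

04:22


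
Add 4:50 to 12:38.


17:28

Start: 758 minutes from midnight
Add: 290 minutes
Total: 1048 minutes
Hours: 1048 ÷ 60 = 17 remainder 28


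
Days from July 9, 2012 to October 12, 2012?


95 days

From July 9, 2012 to October 12, 2012
Rest of July 2012: 31 - 9 = 22
Full months: August 31, September 30
Days into October 2012: 12
Total = 22 + 31 + 30 + 12 = 95 days


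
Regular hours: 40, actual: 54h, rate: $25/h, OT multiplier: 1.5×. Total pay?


$1525.00

Regular: 40h × $25 = $1000.00
Overtime: 54 - 40 = 14h
OT pay: 14h × $25 × 1.5 = $525.00
Total = $1000.00 + $525.00 = $1525.00


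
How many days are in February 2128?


Month: February (month 2)
February: 28 or 29 (leap year)
2128 leap year? Yes

29 days


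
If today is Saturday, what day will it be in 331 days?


Start: Saturday (index 5)
(5 + 331) mod 7
= 336 mod 7
= 0
Index 0 → Monday

Monday


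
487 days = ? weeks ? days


Weeks: 487 ÷ 7 = 69 remainder 4

69 weeks 4 days


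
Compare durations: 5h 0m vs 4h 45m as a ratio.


20:19 (1.05)

Duration 1: 300 minutes
Duration 2: 285 minutes
Ratio = 300:285
GCD = 15
Simplified = 20:19
As a decimal: 20/19 ≈ 1.05


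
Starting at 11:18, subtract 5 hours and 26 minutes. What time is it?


05:52

Start: 678 minutes from midnight
Subtract: 326 minutes
Remaining: 678 - 326 = 352
Hours: 5, Minutes: 52


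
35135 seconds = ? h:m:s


Hours: 35135 ÷ 3600 = 9 remainder 2735
Minutes: 2735 ÷ 60 = 45 remainder 35
Seconds: 35

9h 45m 35s


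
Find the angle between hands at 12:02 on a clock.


Hour hand (12 ≡ 0 on the dial): 0×30 + 2×0.5 = 1.0°
Minute hand = 2×6 = 12°
Difference = |1.0 - 12| = 11.0°

11.0°


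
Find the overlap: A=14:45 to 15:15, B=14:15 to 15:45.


30 minutes

Meeting A: 885-915 (in minutes from midnight)
Meeting B: 855-945
Overlap start = max(885, 855) = 885
Overlap end = min(915, 945) = 915
Overlap = max(0, 915 - 885) = 30 min


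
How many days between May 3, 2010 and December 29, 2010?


From May 3, 2010 to December 29, 2010
Rest of May 2010: 31 - 3 = 28
Full months: June 30, July 31, August 31, September 30, October 31, November 30
Days into December 2010: 29
Total = 28 + 30 + 31 + 31 + 30 + 31 + 30 + 29 = 240 days

240 days


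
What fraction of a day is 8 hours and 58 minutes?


Total minutes: 8×60 + 58 = 538
Day = 24×60 = 1440 minutes
Fraction = 538/1440 ≈ 0.3736
As a percentage: 538/1440 × 100 ≈ 37.36%

0.3736 (37.36%)


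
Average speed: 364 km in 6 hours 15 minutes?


Distance: 364 km
Time: 6h 15m = 375 min = 375/60 = 25/4 hours
Speed = 364 ÷ (25/4) = 364 × 4 / 25 = 1456/25 ≈ 58.2 km/h

58.2 km/h


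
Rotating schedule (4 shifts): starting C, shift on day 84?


Shift B

Shifts: A, B, C, D
Start: C (index 2)
Day 84: (2 + 84 - 1) mod 4
= 85 mod 4
= 1
Index 1 → shift B


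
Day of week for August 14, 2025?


Zeller's congruence:
q=14, m=8, k=25, j=20
h = (14 + ⌊13×9/5⌋ + 25 + ⌊25/4⌋ + ⌊20/4⌋ - 2×20) mod 7
= (14 + 23 + 25 + 6 + 5 - 40) mod 7
= 33 mod 7 = 5
h=5 → Thursday

Thursday


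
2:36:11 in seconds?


Hours: 2 × 3600 = 7200
Minutes: 36 × 60 = 2160
Seconds: 11
Total = 7200 + 2160 + 11 = 9371

9371 seconds


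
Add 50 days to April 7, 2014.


May 27, 2014

Start: April 7, 2014
Add 50 days
April 7 → May 1: 30 - 7 + 1 = 24 days (50 - 24 = 26 left)
May 1 + 26 = May 27, 2014


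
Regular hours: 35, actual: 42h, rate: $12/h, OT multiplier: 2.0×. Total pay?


$588.00

Regular: 35h × $12 = $420.00
Overtime: 42 - 35 = 7h
OT pay: 7h × $12 × 2.0 = $168.00
Total = $420.00 + $168.00 = $588.00


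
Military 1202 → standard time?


Hour: 12
12 → 12 PM (noon)

12:02 PM


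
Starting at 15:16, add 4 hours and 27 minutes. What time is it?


19:43

Start: 916 minutes from midnight
Add: 267 minutes
Total: 1183 minutes
Hours: 1183 ÷ 60 = 19 remainder 43


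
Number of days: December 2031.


31 days

Month: December (month 12)
December has 31 days


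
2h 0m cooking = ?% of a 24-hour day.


Time: 120 minutes
Day: 1440 minutes
Percentage = (120/1440) × 100 ≈ 8.3%

8.3%


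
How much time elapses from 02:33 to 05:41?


3h 8m

End time in minutes: 5×60 + 41 = 341
Start time in minutes: 2×60 + 33 = 153
Difference = 341 - 153 = 188 minutes
= 3 hours 8 minutes


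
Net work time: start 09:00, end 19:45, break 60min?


Total time = (19×60+45) - (9×60+0)
= 1185 - 540 = 645 min
Minus break: 645 - 60 = 585 min
= 9h 45m

9h 45m (585 minutes)


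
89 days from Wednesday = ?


Monday

Start: Wednesday (index 2)
(2 + 89) mod 7
= 91 mod 7
= 0
Index 0 → Monday


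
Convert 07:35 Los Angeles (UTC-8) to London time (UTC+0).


Time difference = UTC+0 - UTC-8 = +8 hours
New hour = (7 + 8) mod 24
= 15 mod 24 = 15
Minutes unchanged → 15:35

15:35


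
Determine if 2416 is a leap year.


Yes

Rules: divisible by 4 AND (not by 100 OR by 400)
2416 ÷ 4 = 604 exactly → divisible by 4
2416 ÷ 100 = 24 remainder 16 → not divisible by 100
Divisible by 4 but not by 100 → leap year


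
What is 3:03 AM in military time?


Input: 3:03 AM
AM hour stays: 3

03:03


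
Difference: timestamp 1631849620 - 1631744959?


Difference = 1631849620 - 1631744959 = 104661 seconds
In hours: 104661 / 3600 ≈ 29.1
In days: 104661 / 86400 ≈ 1.21

104661 seconds (29.1 hours / 1.21 days)


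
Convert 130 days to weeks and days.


18 weeks 4 days

Weeks: 130 ÷ 7 = 18 remainder 4


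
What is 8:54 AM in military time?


08:54

Input: 8:54 AM
AM hour stays: 8


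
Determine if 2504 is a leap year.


Rules: divisible by 4 AND (not by 100 OR by 400)
2504 ÷ 4 = 626 exactly → divisible by 4
2504 ÷ 100 = 25 remainder 4 → not divisible by 100
Divisible by 4 but not by 100 → leap year

Yes


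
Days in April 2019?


30 days

Month: April (month 4)
April has 30 days


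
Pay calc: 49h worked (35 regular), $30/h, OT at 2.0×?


$1890.00

Regular: 35h × $30 = $1050.00
Overtime: 49 - 35 = 14h
OT pay: 14h × $30 × 2.0 = $840.00
Total = $1050.00 + $840.00 = $1890.00


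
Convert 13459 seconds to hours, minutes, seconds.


3h 44m 19s

Hours: 13459 ÷ 3600 = 3 remainder 2659
Minutes: 2659 ÷ 60 = 44 remainder 19
Seconds: 19


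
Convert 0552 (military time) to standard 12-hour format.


5:52 AM

Hour: 5
5 < 12 → AM


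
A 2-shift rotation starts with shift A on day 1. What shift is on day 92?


Shift B

Shifts: A, B
Start: A (index 0)
Day 92: (0 + 92 - 1) mod 2
= 91 mod 2
= 1
Index 1 → shift B


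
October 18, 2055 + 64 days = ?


Start: October 18, 2055
Add 64 days
October 18 → November 1: 31 - 18 + 1 = 14 days (64 - 14 = 50 left)
November 1 → December 1: 30 - 1 + 1 = 30 days (50 - 30 = 20 left)
December 1 + 20 = December 21, 2055

December 21, 2055


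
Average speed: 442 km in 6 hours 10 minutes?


Distance: 442 km
Time: 6h 10m = 370 min = 370/60 = 37/6 hours
Speed = 442 ÷ (37/6) = 442 × 6 / 37 = 2652/37 ≈ 71.7 km/h

71.7 km/h


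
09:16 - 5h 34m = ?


Start: 556 minutes from midnight
Subtract: 334 minutes
Remaining: 556 - 334 = 222
Hours: 3, Minutes: 42

03:42


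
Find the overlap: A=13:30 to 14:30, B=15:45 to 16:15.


Meeting A: 810-870 (in minutes from midnight)
Meeting B: 945-975
Overlap start = max(810, 945) = 945
Overlap end = min(870, 975) = 870
Overlap = max(0, 870 - 945) = 0 min

0 minutes


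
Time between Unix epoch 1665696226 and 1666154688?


458462 seconds (127.4 hours / 5.31 days)

Difference = 1666154688 - 1665696226 = 458462 seconds
In hours: 458462 / 3600 ≈ 127.4
In days: 458462 / 86400 ≈ 5.31


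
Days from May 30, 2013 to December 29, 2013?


From May 30, 2013 to December 29, 2013
Rest of May 2013: 31 - 30 = 1
Full months: June 30, July 31, August 31, September 30, October 31, November 30
Days into December 2013: 29
Total = 1 + 30 + 31 + 31 + 30 + 31 + 30 + 29 = 213 days

213 days


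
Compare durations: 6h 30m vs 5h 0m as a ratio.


Duration 1: 390 minutes
Duration 2: 300 minutes
Ratio = 390:300
GCD = 30
Simplified = 13:10
As a decimal: 13/10 = 1.30

13:10 (1.30)


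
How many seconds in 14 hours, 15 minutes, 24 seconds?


Hours: 14 × 3600 = 50400
Minutes: 15 × 60 = 900
Seconds: 24
Total = 50400 + 900 + 24 = 51324

51324 seconds


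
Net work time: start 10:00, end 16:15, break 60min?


Total time = (16×60+15) - (10×60+0)
= 975 - 600 = 375 min
Minus break: 375 - 60 = 315 min
= 5h 15m

5h 15m (315 minutes)


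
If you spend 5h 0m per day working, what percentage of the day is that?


20.8%

Time: 300 minutes
Day: 1440 minutes
Percentage = (300/1440) × 100 ≈ 20.8%


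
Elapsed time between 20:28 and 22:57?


2h 29m

End time in minutes: 22×60 + 57 = 1377
Start time in minutes: 20×60 + 28 = 1228
Difference = 1377 - 1228 = 149 minutes
= 2 hours 29 minutes


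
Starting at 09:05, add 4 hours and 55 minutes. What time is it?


14:00

Start: 545 minutes from midnight
Add: 295 minutes
Total: 840 minutes
Hours: 840 ÷ 60 = 14 remainder 0


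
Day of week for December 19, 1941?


Friday

Zeller's congruence:
q=19, m=12, k=41, j=19
h = (19 + ⌊13×13/5⌋ + 41 + ⌊41/4⌋ + ⌊19/4⌋ - 2×19) mod 7
= (19 + 33 + 41 + 10 + 4 - 38) mod 7
= 69 mod 7 = 6
h=6 → Friday


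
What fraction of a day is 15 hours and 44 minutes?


0.6556 (65.56%)

Total minutes: 15×60 + 44 = 944
Day = 24×60 = 1440 minutes
Fraction = 944/1440 ≈ 0.6556
As a percentage: 944/1440 × 100 ≈ 65.56%


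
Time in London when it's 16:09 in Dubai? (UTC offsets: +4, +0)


12:09

Time difference = UTC+0 - UTC+4 = -4 hours
New hour = (16 -4) mod 24
= 12 mod 24 = 12
Minutes unchanged → 12:09


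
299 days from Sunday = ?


Start: Sunday (index 6)
(6 + 299) mod 7
= 305 mod 7
= 4
Index 4 → Friday

Friday


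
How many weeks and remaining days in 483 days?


Weeks: 483 ÷ 7 = 69 remainder 0

69 weeks 0 days


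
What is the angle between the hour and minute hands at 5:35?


42.5°

Hour hand = 5×30 + 35×0.5 = 167.5°
Minute hand = 35×6 = 210°
Difference = |167.5 - 210| = 42.5°


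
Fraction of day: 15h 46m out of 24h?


Total minutes: 15×60 + 46 = 946
Day = 24×60 = 1440 minutes
Fraction = 946/1440 ≈ 0.6569
As a percentage: 946/1440 × 100 ≈ 65.69%

0.6569 (65.69%)


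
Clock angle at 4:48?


Hour hand = 4×30 + 48×0.5 = 144.0°
Minute hand = 48×6 = 288°
Difference = |144.0 - 288| = 144.0°

144.0°


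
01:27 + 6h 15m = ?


Start: 87 minutes from midnight
Add: 375 minutes
Total: 462 minutes
Hours: 462 ÷ 60 = 7 remainder 42

07:42


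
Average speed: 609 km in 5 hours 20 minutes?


Distance: 609 km
Time: 5h 20m = 320 min = 320/60 = 16/3 hours
Speed = 609 ÷ (16/3) = 609 × 3 / 16 = 1827/16 ≈ 114.2 km/h

114.2 km/h


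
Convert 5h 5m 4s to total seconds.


Hours: 5 × 3600 = 18000
Minutes: 5 × 60 = 300
Seconds: 4
Total = 18000 + 300 + 4 = 18304

18304 seconds


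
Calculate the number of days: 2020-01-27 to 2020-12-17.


From January 27, 2020 to December 17, 2020
Rest of January 2020: 31 - 27 = 4
Full months: February 2020 29, March 31, April 30, May 31, June 30, July 31, August 31, September 30, October 31, November 30
Days into December 2020: 17
Total = 4 + 29 + 31 + 30 + 31 + 30 + 31 + 31 + 30 + 31 + 30 + 17 = 325 days

325 days


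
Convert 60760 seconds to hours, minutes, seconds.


16h 52m 40s

Hours: 60760 ÷ 3600 = 16 remainder 3160
Minutes: 3160 ÷ 60 = 52 remainder 40
Seconds: 40


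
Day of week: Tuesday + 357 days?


Tuesday

Start: Tuesday (index 1)
(1 + 357) mod 7
= 358 mod 7
= 1
Index 1 → Tuesday


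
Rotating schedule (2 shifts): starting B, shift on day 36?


Shifts: A, B
Start: B (index 1)
Day 36: (1 + 36 - 1) mod 2
= 36 mod 2
= 0
Index 0 → shift A

Shift A


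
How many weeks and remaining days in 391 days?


55 weeks 6 days

Weeks: 391 ÷ 7 = 55 remainder 6


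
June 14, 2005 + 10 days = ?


Start: June 14, 2005
Add 10 days
June 14 + 10 = June 24, 2005

June 24, 2005


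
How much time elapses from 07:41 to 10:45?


End time in minutes: 10×60 + 45 = 645
Start time in minutes: 7×60 + 41 = 461
Difference = 645 - 461 = 184 minutes
= 3 hours 4 minutes

3h 4m


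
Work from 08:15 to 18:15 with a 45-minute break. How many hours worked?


Total time = (18×60+15) - (8×60+15)
= 1095 - 495 = 600 min
Minus break: 600 - 45 = 555 min
= 9h 15m

9h 15m (555 minutes)


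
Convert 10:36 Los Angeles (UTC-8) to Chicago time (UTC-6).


Time difference = UTC-6 - UTC-8 = +2 hours
New hour = (10 + 2) mod 24
= 12 mod 24 = 12
Minutes unchanged → 12:36

12:36


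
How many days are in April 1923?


Month: April (month 4)
April has 30 days

30 days


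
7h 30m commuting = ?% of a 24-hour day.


31.3%

Time: 450 minutes
Day: 1440 minutes
Percentage = (450/1440) × 100 ≈ 31.3%


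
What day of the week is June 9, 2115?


Sunday

Zeller's congruence:
q=9, m=6, k=15, j=21
h = (9 + ⌊13×7/5⌋ + 15 + ⌊15/4⌋ + ⌊21/4⌋ - 2×21) mod 7
= (9 + 18 + 15 + 3 + 5 - 42) mod 7
= 8 mod 7 = 1
h=1 → Sunday


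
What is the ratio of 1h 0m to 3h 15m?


4:13 (0.31)

Duration 1: 60 minutes
Duration 2: 195 minutes
Ratio = 60:195
GCD = 15
Simplified = 4:13
As a decimal: 4/13 ≈ 0.31


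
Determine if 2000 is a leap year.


Yes

Rules: divisible by 4 AND (not by 100 OR by 400)
2000 ÷ 4 = 500 exactly → divisible by 4
2000 ÷ 100 = 20 exactly → divisible by 100
2000 ÷ 400 = 5 exactly → divisible by 400
Divisible by 400 → leap year


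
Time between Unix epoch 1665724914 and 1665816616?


91702 seconds (25.5 hours / 1.06 days)

Difference = 1665816616 - 1665724914 = 91702 seconds
In hours: 91702 / 3600 ≈ 25.5
In days: 91702 / 86400 ≈ 1.06


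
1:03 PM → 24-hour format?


Input: 1:03 PM
PM: 1 + 12 = 13

13:03


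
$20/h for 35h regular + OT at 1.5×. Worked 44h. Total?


$970.00

Regular: 35h × $20 = $700.00
Overtime: 44 - 35 = 9h
OT pay: 9h × $20 × 1.5 = $270.00
Total = $700.00 + $270.00 = $970.00


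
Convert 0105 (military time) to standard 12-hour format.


1:05 AM

Hour: 1
1 < 12 → AM


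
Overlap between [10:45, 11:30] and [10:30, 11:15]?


30 minutes

Meeting A: 645-690 (in minutes from midnight)
Meeting B: 630-675
Overlap start = max(645, 630) = 645
Overlap end = min(690, 675) = 675
Overlap = max(0, 675 - 645) = 30 min


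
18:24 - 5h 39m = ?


Start: 1104 minutes from midnight
Subtract: 339 minutes
Remaining: 1104 - 339 = 765
Hours: 12, Minutes: 45

12:45


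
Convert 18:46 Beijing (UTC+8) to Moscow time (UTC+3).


Time difference = UTC+3 - UTC+8 = -5 hours
New hour = (18 -5) mod 24
= 13 mod 24 = 13
Minutes unchanged → 13:46

13:46


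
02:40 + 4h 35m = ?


Start: 160 minutes from midnight
Add: 275 minutes
Total: 435 minutes
Hours: 435 ÷ 60 = 7 remainder 15

07:15


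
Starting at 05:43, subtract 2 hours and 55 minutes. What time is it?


02:48

Start: 343 minutes from midnight
Subtract: 175 minutes
Remaining: 343 - 175 = 168
Hours: 2, Minutes: 48


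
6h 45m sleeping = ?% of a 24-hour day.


28.1%

Time: 405 minutes
Day: 1440 minutes
Percentage = (405/1440) × 100 ≈ 28.1%


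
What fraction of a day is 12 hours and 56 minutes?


0.5389 (53.89%)

Total minutes: 12×60 + 56 = 776
Day = 24×60 = 1440 minutes
Fraction = 776/1440 ≈ 0.5389
As a percentage: 776/1440 × 100 ≈ 53.89%


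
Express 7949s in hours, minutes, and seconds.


2h 12m 29s

Hours: 7949 ÷ 3600 = 2 remainder 749
Minutes: 749 ÷ 60 = 12 remainder 29
Seconds: 29


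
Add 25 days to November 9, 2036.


December 4, 2036

Start: November 9, 2036
Add 25 days
November 9 → December 1: 30 - 9 + 1 = 22 days (25 - 22 = 3 left)
December 1 + 3 = December 4, 2036


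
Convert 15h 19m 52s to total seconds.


55192 seconds

Hours: 15 × 3600 = 54000
Minutes: 19 × 60 = 1140
Seconds: 52
Total = 54000 + 1140 + 52 = 55192


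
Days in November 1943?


Month: November (month 11)
November has 30 days

30 days


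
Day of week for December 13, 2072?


Tuesday

Zeller's congruence:
q=13, m=12, k=72, j=20
h = (13 + ⌊13×13/5⌋ + 72 + ⌊72/4⌋ + ⌊20/4⌋ - 2×20) mod 7
= (13 + 33 + 72 + 18 + 5 - 40) mod 7
= 101 mod 7 = 3
h=3 → Tuesday


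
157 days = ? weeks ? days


22 weeks 3 days

Weeks: 157 ÷ 7 = 22 remainder 3


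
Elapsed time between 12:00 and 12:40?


0h 40m

End time in minutes: 12×60 + 40 = 760
Start time in minutes: 12×60 + 0 = 720
Difference = 760 - 720 = 40 minutes
= 0 hours 40 minutes
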